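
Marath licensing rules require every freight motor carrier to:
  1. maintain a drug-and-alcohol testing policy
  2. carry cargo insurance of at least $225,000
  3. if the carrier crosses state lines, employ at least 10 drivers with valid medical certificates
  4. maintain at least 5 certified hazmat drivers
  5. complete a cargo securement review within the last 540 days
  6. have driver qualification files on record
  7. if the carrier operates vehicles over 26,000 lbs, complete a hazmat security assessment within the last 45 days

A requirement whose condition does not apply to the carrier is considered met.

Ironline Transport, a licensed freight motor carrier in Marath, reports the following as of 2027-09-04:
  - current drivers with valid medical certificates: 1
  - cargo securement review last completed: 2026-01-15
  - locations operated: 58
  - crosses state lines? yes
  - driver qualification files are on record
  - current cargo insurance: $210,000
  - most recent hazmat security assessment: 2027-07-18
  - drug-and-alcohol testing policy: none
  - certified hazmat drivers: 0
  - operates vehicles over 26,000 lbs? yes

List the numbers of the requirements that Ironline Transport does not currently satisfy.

1, 2, 3, 4, 5, 7

1. drug-and-alcohol testing policy absent → not met
2. cargo insurance $210,000 < $225,000 → not met
3. condition 'crosses state lines' holds; drivers with valid medical certificates 1 < 10 → not met
4. certified hazmat drivers 0 < 5 → not met
5. cargo securement review 597 days ago vs limit 540 → not met
6. driver qualification files present → met
7. condition 'operates vehicles over 26,000 lbs' holds; hazmat security assessment 48 days ago vs limit 45 → not met
Not met: 1, 2, 3, 4, 5, 7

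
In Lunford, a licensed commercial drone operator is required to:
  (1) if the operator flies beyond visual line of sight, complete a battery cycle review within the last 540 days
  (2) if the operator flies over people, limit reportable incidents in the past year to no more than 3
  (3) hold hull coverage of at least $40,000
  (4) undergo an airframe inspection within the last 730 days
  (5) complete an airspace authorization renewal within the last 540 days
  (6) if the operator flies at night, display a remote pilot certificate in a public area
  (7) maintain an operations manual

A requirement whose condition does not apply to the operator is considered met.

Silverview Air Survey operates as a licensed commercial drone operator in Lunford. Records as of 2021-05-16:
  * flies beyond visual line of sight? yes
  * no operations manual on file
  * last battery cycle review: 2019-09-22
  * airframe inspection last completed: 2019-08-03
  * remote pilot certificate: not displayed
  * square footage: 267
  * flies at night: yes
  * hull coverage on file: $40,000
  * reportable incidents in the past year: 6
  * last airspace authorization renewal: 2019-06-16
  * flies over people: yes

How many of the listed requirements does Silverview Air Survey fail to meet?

1. condition 'flies beyond visual line of sight' holds; battery cycle review 602 days ago vs limit 540 → not met
2. condition 'flies over people' holds; reportable incidents in the past year 6 > 3 → not met
3. hull coverage $40,000 ≥ $40,000 → met
4. airframe inspection 652 days ago vs limit 730 → met
5. airspace authorization renewal 700 days ago vs limit 540 → not met
6. condition 'flies at night' holds; remote pilot certificate absent → not met
7. operations manual absent → not met
Not met: 5 of 7

5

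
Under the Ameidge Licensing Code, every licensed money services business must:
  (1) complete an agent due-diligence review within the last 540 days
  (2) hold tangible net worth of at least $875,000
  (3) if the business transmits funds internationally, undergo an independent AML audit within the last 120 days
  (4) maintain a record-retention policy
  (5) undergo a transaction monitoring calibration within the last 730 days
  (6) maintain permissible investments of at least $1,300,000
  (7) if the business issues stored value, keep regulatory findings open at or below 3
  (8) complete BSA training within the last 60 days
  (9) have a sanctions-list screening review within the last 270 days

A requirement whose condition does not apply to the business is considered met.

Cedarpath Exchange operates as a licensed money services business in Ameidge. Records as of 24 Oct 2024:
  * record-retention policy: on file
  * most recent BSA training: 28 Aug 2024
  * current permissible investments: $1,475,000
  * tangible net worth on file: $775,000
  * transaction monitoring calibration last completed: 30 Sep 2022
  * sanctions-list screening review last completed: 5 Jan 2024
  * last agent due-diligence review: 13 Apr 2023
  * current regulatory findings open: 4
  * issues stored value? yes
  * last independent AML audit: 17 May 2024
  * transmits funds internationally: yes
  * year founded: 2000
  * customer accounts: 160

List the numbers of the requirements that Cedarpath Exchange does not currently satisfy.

1, 2, 3, 5, 7, 9

1. agent due-diligence review 560 days ago vs limit 540 → not met
2. tangible net worth $775,000 < $875,000 → not met
3. condition 'transmits funds internationally' holds; independent AML audit 160 days ago vs limit 120 → not met
4. record-retention policy present → met
5. transaction monitoring calibration 755 days ago vs limit 730 → not met
6. permissible investments $1,475,000 ≥ $1,300,000 → met
7. condition 'issues stored value' holds; regulatory findings open 4 > 3 → not met
8. BSA training 57 days ago vs limit 60 → met
9. sanctions-list screening review 293 days ago vs limit 270 → not met
Not met: 1, 2, 3, 5, 7, 9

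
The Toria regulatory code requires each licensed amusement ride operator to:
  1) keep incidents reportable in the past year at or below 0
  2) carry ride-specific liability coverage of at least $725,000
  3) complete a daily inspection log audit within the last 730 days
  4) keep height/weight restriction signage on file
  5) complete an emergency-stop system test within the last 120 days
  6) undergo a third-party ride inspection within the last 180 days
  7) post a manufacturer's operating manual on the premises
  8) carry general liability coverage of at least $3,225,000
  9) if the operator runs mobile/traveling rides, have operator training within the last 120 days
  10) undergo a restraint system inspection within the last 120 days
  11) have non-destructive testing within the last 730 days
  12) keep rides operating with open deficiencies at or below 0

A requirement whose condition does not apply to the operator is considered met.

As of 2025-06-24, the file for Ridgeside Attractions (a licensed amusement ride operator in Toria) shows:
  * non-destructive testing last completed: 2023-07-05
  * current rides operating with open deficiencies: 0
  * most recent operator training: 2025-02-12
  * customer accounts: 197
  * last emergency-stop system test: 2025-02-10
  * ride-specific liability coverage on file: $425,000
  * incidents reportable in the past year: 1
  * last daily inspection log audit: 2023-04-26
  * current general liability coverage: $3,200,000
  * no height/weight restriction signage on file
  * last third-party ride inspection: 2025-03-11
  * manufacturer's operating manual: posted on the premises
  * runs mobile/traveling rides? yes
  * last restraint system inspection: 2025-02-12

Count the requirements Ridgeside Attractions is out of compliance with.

8

1. incidents reportable in the past year 1 > 0 → not met
2. ride-specific liability coverage $425,000 < $725,000 → not met
3. daily inspection log audit 790 days ago vs limit 730 → not met
4. height/weight restriction signage absent → not met
5. emergency-stop system test 134 days ago vs limit 120 → not met
6. third-party ride inspection 105 days ago vs limit 180 → met
7. manufacturer's operating manual present → met
8. general liability coverage $3,200,000 < $3,225,000 → not met
9. condition 'runs mobile/traveling rides' holds; operator training 132 days ago vs limit 120 → not met
10. restraint system inspection 132 days ago vs limit 120 → not met
11. non-destructive testing 720 days ago vs limit 730 → met
12. rides operating with open deficiencies 0 ≤ 0 → met
Not met: 8 of 12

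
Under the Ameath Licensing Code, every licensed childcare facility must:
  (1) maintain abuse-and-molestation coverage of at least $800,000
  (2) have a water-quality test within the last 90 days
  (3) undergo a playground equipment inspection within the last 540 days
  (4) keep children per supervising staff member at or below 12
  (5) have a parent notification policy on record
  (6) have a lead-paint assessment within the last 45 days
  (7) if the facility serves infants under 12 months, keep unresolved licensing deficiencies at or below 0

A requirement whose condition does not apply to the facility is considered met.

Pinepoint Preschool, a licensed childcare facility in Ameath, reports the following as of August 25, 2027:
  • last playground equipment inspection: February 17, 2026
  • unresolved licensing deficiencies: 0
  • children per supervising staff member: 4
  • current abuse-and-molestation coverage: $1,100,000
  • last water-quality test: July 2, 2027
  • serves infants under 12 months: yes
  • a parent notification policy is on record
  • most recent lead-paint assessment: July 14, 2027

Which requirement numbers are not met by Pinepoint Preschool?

3

1. abuse-and-molestation coverage $1,100,000 ≥ $800,000 → met
2. water-quality test 54 days ago vs limit 90 → met
3. playground equipment inspection 554 days ago vs limit 540 → not met
4. children per supervising staff member 4 ≤ 12 → met
5. parent notification policy present → met
6. lead-paint assessment 42 days ago vs limit 45 → met
7. condition 'serves infants under 12 months' holds; unresolved licensing deficiencies 0 ≤ 0 → met
Not met: 3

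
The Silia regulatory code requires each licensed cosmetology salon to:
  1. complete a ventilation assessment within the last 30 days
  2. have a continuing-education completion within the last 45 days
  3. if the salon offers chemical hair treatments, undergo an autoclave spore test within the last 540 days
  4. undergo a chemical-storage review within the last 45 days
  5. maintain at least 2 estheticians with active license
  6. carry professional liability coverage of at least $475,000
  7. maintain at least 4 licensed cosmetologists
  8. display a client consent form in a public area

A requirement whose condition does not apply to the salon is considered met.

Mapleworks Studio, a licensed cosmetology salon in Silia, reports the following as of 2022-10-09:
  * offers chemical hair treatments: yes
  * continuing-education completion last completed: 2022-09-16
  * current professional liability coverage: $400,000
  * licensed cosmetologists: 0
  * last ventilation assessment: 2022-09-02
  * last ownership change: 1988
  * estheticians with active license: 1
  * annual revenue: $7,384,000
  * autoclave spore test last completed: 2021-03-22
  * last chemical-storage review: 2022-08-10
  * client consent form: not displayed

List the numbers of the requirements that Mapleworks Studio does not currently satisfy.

1, 3, 4, 5, 6, 7, 8

1. ventilation assessment 37 days ago vs limit 30 → not met
2. continuing-education completion 23 days ago vs limit 45 → met
3. condition 'offers chemical hair treatments' holds; autoclave spore test 566 days ago vs limit 540 → not met
4. chemical-storage review 60 days ago vs limit 45 → not met
5. estheticians with active license 1 < 2 → not met
6. professional liability coverage $400,000 < $475,000 → not met
7. licensed cosmetologists 0 < 4 → not met
8. client consent form absent → not met
Not met: 1, 3, 4, 5, 6, 7, 8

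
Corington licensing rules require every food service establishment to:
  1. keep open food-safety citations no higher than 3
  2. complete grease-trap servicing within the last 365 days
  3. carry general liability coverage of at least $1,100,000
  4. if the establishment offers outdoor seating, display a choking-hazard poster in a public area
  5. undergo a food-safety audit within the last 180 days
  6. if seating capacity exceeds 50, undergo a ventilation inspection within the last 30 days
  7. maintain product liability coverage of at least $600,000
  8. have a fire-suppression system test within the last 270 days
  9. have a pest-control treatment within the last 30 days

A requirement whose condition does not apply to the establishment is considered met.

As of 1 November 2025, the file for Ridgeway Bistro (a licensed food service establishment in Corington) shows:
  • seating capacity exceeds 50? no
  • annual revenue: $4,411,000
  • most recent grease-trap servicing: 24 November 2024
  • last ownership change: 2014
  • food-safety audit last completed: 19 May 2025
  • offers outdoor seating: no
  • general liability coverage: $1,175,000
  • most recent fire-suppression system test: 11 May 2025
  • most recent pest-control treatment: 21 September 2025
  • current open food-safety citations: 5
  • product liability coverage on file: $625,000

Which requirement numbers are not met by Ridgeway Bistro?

1. open food-safety citations 5 > 3 → not met
2. grease-trap servicing 342 days ago vs limit 365 → met
3. general liability coverage $1,175,000 ≥ $1,100,000 → met
4. condition 'offers outdoor seating' does not hold → requirement n/a → met
5. food-safety audit 166 days ago vs limit 180 → met
6. condition 'seating capacity exceeds 50' does not hold → requirement n/a → met
7. product liability coverage $625,000 ≥ $600,000 → met
8. fire-suppression system test 174 days ago vs limit 270 → met
9. pest-control treatment 41 days ago vs limit 30 → not met
Not met: 1, 9

1, 9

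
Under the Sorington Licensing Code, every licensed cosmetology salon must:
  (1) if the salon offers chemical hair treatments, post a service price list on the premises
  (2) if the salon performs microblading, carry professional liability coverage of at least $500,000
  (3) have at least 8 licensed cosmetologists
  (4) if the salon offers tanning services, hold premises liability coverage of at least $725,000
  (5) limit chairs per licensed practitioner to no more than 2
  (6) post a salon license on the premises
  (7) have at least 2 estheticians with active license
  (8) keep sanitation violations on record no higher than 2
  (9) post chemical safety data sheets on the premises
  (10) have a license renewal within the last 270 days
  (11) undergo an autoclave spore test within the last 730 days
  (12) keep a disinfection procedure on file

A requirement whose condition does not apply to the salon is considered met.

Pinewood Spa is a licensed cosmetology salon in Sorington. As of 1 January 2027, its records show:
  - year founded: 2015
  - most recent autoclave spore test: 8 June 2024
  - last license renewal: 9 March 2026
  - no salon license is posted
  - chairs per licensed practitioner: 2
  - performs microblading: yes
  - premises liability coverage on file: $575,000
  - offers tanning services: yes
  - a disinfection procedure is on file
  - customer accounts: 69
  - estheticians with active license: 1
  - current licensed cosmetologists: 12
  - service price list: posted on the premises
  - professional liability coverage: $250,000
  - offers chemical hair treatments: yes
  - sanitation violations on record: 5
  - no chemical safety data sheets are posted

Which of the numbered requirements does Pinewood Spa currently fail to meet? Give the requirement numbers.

1. condition 'offers chemical hair treatments' holds; service price list present → met
2. condition 'performs microblading' holds; professional liability coverage $250,000 < $500,000 → not met
3. licensed cosmetologists 12 ≥ 8 → met
4. condition 'offers tanning services' holds; premises liability coverage $575,000 < $725,000 → not met
5. chairs per licensed practitioner 2 ≤ 2 → met
6. salon license absent → not met
7. estheticians with active license 1 < 2 → not met
8. sanitation violations on record 5 > 2 → not met
9. chemical safety data sheets absent → not met
10. license renewal 298 days ago vs limit 270 → not met
11. autoclave spore test 937 days ago vs limit 730 → not met
12. disinfection procedure present → met
Not met: 2, 4, 6, 7, 8, 9, 10, 11

2, 4, 6, 7, 8, 9, 10, 11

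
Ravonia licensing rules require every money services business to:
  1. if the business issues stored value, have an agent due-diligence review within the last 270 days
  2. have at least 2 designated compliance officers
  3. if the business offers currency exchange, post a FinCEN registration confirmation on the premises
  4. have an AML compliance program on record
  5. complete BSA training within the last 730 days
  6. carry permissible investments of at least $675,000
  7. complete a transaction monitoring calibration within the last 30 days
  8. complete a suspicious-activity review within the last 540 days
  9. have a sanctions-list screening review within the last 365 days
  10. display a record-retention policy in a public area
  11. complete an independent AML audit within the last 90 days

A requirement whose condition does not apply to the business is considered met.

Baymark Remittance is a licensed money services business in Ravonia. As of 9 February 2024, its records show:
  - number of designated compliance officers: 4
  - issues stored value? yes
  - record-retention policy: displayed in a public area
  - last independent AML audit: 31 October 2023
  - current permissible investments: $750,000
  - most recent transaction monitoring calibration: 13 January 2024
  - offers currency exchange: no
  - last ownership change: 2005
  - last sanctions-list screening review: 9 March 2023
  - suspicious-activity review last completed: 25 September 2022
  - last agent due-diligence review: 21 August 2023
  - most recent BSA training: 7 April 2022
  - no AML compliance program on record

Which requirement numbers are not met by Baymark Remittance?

1. condition 'issues stored value' holds; agent due-diligence review 172 days ago vs limit 270 → met
2. designated compliance officers 4 ≥ 2 → met
3. condition 'offers currency exchange' does not hold → requirement n/a → met
4. AML compliance program absent → not met
5. BSA training 673 days ago vs limit 730 → met
6. permissible investments $750,000 ≥ $675,000 → met
7. transaction monitoring calibration 27 days ago vs limit 30 → met
8. suspicious-activity review 502 days ago vs limit 540 → met
9. sanctions-list screening review 337 days ago vs limit 365 → met
10. record-retention policy present → met
11. independent AML audit 101 days ago vs limit 90 → not met
Not met: 4, 11

4, 11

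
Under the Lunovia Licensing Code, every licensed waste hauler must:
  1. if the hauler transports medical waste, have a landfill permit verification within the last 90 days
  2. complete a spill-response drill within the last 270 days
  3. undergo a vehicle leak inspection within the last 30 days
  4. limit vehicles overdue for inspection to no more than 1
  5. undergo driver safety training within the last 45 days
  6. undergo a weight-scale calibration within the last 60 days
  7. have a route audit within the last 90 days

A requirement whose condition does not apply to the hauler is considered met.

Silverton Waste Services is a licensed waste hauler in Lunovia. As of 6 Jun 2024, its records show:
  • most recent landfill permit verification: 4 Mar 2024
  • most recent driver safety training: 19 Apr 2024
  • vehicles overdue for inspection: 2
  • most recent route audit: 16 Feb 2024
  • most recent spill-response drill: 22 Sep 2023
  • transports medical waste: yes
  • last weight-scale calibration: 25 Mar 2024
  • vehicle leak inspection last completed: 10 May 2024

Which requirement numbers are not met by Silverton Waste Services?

1. condition 'transports medical waste' holds; landfill permit verification 94 days ago vs limit 90 → not met
2. spill-response drill 258 days ago vs limit 270 → met
3. vehicle leak inspection 27 days ago vs limit 30 → met
4. vehicles overdue for inspection 2 > 1 → not met
5. driver safety training 48 days ago vs limit 45 → not met
6. weight-scale calibration 73 days ago vs limit 60 → not met
7. route audit 111 days ago vs limit 90 → not met
Not met: 1, 4, 5, 6, 7

1, 4, 5, 6, 7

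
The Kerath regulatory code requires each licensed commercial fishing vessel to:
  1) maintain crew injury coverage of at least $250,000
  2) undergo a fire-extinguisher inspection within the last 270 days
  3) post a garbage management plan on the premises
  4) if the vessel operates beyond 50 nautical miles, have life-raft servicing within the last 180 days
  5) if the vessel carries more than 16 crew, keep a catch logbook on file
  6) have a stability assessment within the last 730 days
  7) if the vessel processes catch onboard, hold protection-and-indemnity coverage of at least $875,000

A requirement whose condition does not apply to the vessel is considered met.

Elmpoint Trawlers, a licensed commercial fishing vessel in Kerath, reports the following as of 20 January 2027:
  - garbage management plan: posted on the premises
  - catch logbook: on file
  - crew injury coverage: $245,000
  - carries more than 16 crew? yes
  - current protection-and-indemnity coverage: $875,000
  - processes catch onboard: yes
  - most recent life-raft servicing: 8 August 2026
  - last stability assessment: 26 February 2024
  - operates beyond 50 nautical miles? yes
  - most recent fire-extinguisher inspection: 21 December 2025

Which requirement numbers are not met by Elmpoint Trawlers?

1, 2, 6

1. crew injury coverage $245,000 < $250,000 → not met
2. fire-extinguisher inspection 395 days ago vs limit 270 → not met
3. garbage management plan present → met
4. condition 'operates beyond 50 nautical miles' holds; life-raft servicing 165 days ago vs limit 180 → met
5. condition 'carries more than 16 crew' holds; catch logbook present → met
6. stability assessment 1059 days ago vs limit 730 → not met
7. condition 'processes catch onboard' holds; protection-and-indemnity coverage $875,000 ≥ $875,000 → met
Not met: 1, 2, 6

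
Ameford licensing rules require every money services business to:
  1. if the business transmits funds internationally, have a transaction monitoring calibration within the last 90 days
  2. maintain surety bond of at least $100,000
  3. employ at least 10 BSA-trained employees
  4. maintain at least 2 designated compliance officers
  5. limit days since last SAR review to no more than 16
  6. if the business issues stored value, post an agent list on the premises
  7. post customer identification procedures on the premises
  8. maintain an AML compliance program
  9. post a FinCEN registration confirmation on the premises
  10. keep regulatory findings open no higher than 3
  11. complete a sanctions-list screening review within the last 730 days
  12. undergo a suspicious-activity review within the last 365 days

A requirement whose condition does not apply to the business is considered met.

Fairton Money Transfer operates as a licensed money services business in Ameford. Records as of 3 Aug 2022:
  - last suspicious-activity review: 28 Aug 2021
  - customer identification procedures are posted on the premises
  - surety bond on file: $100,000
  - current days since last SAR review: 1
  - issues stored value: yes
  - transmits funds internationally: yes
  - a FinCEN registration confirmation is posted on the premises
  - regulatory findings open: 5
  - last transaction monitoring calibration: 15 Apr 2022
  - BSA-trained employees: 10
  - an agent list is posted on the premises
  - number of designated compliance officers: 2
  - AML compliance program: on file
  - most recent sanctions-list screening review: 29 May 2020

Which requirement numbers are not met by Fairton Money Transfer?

1. condition 'transmits funds internationally' holds; transaction monitoring calibration 110 days ago vs limit 90 → not met
2. surety bond $100,000 ≥ $100,000 → met
3. BSA-trained employees 10 ≥ 10 → met
4. designated compliance officers 2 ≥ 2 → met
5. days since last SAR review 1 ≤ 16 → met
6. condition 'issues stored value' holds; agent list present → met
7. customer identification procedures present → met
8. AML compliance program present → met
9. FinCEN registration confirmation present → met
10. regulatory findings open 5 > 3 → not met
11. sanctions-list screening review 796 days ago vs limit 730 → not met
12. suspicious-activity review 340 days ago vs limit 365 → met
Not met: 1, 10, 11

1, 10, 11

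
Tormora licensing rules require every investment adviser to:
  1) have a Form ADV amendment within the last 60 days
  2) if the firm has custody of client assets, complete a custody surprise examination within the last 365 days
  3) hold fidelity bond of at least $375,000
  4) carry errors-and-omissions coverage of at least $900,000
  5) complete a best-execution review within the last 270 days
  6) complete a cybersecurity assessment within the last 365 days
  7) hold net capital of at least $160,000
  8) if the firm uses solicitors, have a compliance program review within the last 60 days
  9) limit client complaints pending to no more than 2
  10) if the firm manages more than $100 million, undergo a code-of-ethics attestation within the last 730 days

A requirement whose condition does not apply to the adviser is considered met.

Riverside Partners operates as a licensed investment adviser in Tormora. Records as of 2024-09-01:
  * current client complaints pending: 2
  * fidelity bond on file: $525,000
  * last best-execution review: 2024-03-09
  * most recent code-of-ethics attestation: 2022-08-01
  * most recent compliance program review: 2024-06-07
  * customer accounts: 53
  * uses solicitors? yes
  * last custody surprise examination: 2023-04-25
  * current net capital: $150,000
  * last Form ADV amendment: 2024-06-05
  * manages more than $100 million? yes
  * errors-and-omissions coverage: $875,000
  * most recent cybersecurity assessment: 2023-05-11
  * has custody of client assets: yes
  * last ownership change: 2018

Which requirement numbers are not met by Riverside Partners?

1. Form ADV amendment 88 days ago vs limit 60 → not met
2. condition 'has custody of client assets' holds; custody surprise examination 495 days ago vs limit 365 → not met
3. fidelity bond $525,000 ≥ $375,000 → met
4. errors-and-omissions coverage $875,000 < $900,000 → not met
5. best-execution review 176 days ago vs limit 270 → met
6. cybersecurity assessment 479 days ago vs limit 365 → not met
7. net capital $150,000 < $160,000 → not met
8. condition 'uses solicitors' holds; compliance program review 86 days ago vs limit 60 → not met
9. client complaints pending 2 ≤ 2 → met
10. condition 'manages more than $100 million' holds; code-of-ethics attestation 762 days ago vs limit 730 → not met
Not met: 1, 2, 4, 6, 7, 8, 10

1, 2, 4, 6, 7, 8, 10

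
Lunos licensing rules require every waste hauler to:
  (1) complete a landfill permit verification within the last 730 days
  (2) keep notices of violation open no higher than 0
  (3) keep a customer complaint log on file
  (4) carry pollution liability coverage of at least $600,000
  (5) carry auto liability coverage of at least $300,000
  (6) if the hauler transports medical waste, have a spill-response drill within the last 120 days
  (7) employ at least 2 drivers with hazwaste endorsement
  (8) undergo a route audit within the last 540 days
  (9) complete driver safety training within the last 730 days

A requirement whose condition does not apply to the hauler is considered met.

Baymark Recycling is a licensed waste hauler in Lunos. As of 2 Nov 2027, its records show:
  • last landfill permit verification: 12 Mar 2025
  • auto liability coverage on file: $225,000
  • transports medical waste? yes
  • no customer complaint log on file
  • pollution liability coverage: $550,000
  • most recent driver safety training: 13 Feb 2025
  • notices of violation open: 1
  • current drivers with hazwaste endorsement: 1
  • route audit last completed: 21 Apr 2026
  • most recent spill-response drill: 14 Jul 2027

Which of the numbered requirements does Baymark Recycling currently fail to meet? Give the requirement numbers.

1. landfill permit verification 965 days ago vs limit 730 → not met
2. notices of violation open 1 > 0 → not met
3. customer complaint log absent → not met
4. pollution liability coverage $550,000 < $600,000 → not met
5. auto liability coverage $225,000 < $300,000 → not met
6. condition 'transports medical waste' holds; spill-response drill 111 days ago vs limit 120 → met
7. drivers with hazwaste endorsement 1 < 2 → not met
8. route audit 560 days ago vs limit 540 → not met
9. driver safety training 992 days ago vs limit 730 → not met
Not met: 1, 2, 3, 4, 5, 7, 8, 9

1, 2, 3, 4, 5, 7, 8, 9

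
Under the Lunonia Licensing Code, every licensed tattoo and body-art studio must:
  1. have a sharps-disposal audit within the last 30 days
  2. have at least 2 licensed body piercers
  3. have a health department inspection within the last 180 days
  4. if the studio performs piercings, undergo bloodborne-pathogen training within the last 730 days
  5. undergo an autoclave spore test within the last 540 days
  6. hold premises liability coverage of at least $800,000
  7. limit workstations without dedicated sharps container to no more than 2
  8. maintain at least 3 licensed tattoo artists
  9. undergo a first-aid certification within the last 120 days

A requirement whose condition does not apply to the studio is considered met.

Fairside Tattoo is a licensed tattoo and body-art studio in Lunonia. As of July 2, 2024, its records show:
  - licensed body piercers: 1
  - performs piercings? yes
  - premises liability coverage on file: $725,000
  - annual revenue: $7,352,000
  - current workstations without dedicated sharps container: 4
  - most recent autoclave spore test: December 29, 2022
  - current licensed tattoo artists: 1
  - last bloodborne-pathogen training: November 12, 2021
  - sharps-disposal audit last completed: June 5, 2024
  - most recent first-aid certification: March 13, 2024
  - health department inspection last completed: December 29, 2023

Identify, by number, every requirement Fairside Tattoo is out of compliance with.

1. sharps-disposal audit 27 days ago vs limit 30 → met
2. licensed body piercers 1 < 2 → not met
3. health department inspection 186 days ago vs limit 180 → not met
4. condition 'performs piercings' holds; bloodborne-pathogen training 963 days ago vs limit 730 → not met
5. autoclave spore test 551 days ago vs limit 540 → not met
6. premises liability coverage $725,000 < $800,000 → not met
7. workstations without dedicated sharps container 4 > 2 → not met
8. licensed tattoo artists 1 < 3 → not met
9. first-aid certification 111 days ago vs limit 120 → met
Not met: 2, 3, 4, 5, 6, 7, 8

2, 3, 4, 5, 6, 7, 8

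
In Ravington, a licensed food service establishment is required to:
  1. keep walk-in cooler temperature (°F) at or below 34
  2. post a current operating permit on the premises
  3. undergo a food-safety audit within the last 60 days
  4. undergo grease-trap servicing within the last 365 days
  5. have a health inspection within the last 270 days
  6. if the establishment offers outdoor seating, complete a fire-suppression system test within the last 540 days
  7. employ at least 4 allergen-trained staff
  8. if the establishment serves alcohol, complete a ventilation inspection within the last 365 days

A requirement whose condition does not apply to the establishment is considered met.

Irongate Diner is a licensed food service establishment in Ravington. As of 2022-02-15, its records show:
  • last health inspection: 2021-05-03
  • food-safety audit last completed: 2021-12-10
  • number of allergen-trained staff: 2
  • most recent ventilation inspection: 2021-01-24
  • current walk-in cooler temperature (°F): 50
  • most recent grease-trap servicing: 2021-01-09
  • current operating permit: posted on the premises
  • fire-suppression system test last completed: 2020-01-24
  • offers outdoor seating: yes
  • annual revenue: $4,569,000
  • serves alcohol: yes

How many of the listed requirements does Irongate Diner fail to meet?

1. walk-in cooler temperature (°F) 50 > 34 → not met
2. current operating permit present → met
3. food-safety audit 67 days ago vs limit 60 → not met
4. grease-trap servicing 402 days ago vs limit 365 → not met
5. health inspection 288 days ago vs limit 270 → not met
6. condition 'offers outdoor seating' holds; fire-suppression system test 753 days ago vs limit 540 → not met
7. allergen-trained staff 2 < 4 → not met
8. condition 'serves alcohol' holds; ventilation inspection 387 days ago vs limit 365 → not met
Not met: 7 of 8

7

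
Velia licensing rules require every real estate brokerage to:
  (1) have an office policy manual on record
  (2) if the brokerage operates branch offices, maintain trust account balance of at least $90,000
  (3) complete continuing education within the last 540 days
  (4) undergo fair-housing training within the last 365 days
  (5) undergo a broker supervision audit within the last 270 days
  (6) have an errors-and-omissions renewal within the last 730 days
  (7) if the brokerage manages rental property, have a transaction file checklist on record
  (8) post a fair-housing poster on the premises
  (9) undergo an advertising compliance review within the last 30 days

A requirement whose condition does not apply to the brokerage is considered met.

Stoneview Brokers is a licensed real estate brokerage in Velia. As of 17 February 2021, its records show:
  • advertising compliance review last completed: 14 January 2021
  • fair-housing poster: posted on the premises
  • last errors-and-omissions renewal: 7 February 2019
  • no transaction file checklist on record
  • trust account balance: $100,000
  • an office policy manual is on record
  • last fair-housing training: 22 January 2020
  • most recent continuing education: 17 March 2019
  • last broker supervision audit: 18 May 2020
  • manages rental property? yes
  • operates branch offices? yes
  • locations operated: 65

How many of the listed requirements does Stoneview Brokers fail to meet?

1. office policy manual present → met
2. condition 'operates branch offices' holds; trust account balance $100,000 ≥ $90,000 → met
3. continuing education 703 days ago vs limit 540 → not met
4. fair-housing training 392 days ago vs limit 365 → not met
5. broker supervision audit 275 days ago vs limit 270 → not met
6. errors-and-omissions renewal 741 days ago vs limit 730 → not met
7. condition 'manages rental property' holds; transaction file checklist absent → not met
8. fair-housing poster present → met
9. advertising compliance review 34 days ago vs limit 30 → not met
Not met: 6 of 9

6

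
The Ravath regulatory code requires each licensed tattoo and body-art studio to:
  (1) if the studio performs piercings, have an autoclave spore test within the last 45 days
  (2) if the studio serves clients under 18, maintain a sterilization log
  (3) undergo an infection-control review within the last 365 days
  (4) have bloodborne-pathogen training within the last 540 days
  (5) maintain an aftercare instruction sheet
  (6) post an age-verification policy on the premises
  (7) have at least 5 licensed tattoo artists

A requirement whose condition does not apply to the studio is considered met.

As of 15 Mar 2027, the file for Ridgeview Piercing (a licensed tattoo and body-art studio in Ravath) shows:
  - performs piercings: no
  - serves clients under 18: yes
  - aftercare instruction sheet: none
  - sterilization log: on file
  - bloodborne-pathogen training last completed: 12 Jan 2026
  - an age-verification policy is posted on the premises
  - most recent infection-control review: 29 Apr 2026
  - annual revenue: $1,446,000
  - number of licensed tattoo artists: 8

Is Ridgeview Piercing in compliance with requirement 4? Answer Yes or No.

Yes

4. bloodborne-pathogen training 427 days ago vs limit 540 → met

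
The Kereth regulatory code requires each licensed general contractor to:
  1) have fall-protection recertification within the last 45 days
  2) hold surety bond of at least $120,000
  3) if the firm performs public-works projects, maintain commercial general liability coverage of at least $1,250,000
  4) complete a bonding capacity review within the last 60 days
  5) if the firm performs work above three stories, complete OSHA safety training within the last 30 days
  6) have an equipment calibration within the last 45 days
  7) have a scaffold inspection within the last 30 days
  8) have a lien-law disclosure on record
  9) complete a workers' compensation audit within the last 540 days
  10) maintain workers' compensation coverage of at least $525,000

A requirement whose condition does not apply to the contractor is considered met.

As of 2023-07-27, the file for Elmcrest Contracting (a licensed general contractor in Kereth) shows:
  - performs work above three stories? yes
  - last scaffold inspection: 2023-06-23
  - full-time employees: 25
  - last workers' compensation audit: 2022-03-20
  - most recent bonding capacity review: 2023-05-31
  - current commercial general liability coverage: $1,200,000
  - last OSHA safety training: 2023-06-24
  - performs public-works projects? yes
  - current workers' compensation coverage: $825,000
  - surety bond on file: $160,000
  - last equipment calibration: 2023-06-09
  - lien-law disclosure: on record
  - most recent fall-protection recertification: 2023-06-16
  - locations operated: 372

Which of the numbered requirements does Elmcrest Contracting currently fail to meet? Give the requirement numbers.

3, 5, 6, 7

1. fall-protection recertification 41 days ago vs limit 45 → met
2. surety bond $160,000 ≥ $120,000 → met
3. condition 'performs public-works projects' holds; commercial general liability coverage $1,200,000 < $1,250,000 → not met
4. bonding capacity review 57 days ago vs limit 60 → met
5. condition 'performs work above three stories' holds; OSHA safety training 33 days ago vs limit 30 → not met
6. equipment calibration 48 days ago vs limit 45 → not met
7. scaffold inspection 34 days ago vs limit 30 → not met
8. lien-law disclosure present → met
9. workers' compensation audit 494 days ago vs limit 540 → met
10. workers' compensation coverage $825,000 ≥ $525,000 → met
Not met: 3, 5, 6, 7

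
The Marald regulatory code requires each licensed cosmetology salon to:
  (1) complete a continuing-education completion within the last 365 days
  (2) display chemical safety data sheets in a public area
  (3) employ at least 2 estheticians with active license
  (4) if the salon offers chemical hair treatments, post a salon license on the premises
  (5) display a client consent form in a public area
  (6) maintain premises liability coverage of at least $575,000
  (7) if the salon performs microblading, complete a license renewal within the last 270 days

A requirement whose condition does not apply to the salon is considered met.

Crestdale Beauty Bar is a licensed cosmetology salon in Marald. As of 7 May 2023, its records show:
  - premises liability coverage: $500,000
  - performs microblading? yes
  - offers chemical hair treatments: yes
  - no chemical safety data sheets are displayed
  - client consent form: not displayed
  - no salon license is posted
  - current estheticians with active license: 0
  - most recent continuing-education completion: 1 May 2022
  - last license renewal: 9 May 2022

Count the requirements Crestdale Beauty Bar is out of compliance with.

7

1. continuing-education completion 371 days ago vs limit 365 → not met
2. chemical safety data sheets absent → not met
3. estheticians with active license 0 < 2 → not met
4. condition 'offers chemical hair treatments' holds; salon license absent → not met
5. client consent form absent → not met
6. premises liability coverage $500,000 < $575,000 → not met
7. condition 'performs microblading' holds; license renewal 363 days ago vs limit 270 → not met
Not met: 7 of 7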